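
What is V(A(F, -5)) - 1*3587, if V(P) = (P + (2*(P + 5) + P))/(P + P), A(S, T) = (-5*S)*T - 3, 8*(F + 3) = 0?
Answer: -279635/78 ≈ -3585.1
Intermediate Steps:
F = -3 (F = -3 + (1/8)*0 = -3 + 0 = -3)
A(S, T) = -3 - 5*S*T (A(S, T) = -5*S*T - 3 = -3 - 5*S*T)
V(P) = (10 + 4*P)/(2*P) (V(P) = (P + (2*(5 + P) + P))/((2*P)) = (P + ((10 + 2*P) + P))*(1/(2*P)) = (P + (10 + 3*P))*(1/(2*P)) = (10 + 4*P)*(1/(2*P)) = (10 + 4*P)/(2*P))
V(A(F, -5)) - 1*3587 = (2 + 5/(-3 - 5*(-3)*(-5))) - 1*3587 = (2 + 5/(-3 - 75)) - 3587 = (2 + 5/(-78)) - 3587 = (2 + 5*(-1/78)) - 3587 = (2 - 5/78) - 3587 = 151/78 - 3587 = -279635/78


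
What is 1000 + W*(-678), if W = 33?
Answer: -21374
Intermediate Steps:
1000 + W*(-678) = 1000 + 33*(-678) = 1000 - 22374 = -21374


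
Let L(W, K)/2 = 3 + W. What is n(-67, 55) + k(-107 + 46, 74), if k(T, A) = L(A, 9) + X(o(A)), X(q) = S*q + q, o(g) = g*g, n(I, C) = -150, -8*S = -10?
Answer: 12325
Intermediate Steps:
S = 5/4 (S = -⅛*(-10) = 5/4 ≈ 1.2500)
o(g) = g²
X(q) = 9*q/4 (X(q) = 5*q/4 + q = 9*q/4)
L(W, K) = 6 + 2*W (L(W, K) = 2*(3 + W) = 6 + 2*W)
k(T, A) = 6 + 2*A + 9*A²/4 (k(T, A) = (6 + 2*A) + 9*A²/4 = 6 + 2*A + 9*A²/4)
n(-67, 55) + k(-107 + 46, 74) = -150 + (6 + 2*74 + (9/4)*74²) = -150 + (6 + 148 + (9/4)*5476) = -150 + (6 + 148 + 12321) = -150 + 12475 = 12325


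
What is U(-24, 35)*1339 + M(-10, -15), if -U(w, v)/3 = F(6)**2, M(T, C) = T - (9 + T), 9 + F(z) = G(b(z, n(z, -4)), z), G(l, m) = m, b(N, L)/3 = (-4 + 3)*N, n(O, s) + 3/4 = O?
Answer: -36162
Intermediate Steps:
n(O, s) = -3/4 + O
b(N, L) = -3*N (b(N, L) = 3*((-4 + 3)*N) = 3*(-N) = -3*N)
F(z) = -9 + z
M(T, C) = -9 (M(T, C) = T + (-9 - T) = -9)
U(w, v) = -27 (U(w, v) = -3*(-9 + 6)**2 = -3*(-3)**2 = -3*9 = -27)
U(-24, 35)*1339 + M(-10, -15) = -27*1339 - 9 = -36153 - 9 = -36162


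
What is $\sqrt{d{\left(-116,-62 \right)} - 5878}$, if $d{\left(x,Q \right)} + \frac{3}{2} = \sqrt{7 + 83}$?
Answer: $\frac{\sqrt{-23518 + 12 \sqrt{10}}}{2} \approx 76.616 i$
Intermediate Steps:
$d{\left(x,Q \right)} = - \frac{3}{2} + 3 \sqrt{10}$ ($d{\left(x,Q \right)} = - \frac{3}{2} + \sqrt{7 + 83} = - \frac{3}{2} + \sqrt{90} = - \frac{3}{2} + 3 \sqrt{10}$)
$\sqrt{d{\left(-116,-62 \right)} - 5878} = \sqrt{\left(- \frac{3}{2} + 3 \sqrt{10}\right) - 5878} = \sqrt{- \frac{11759}{2} + 3 \sqrt{10}}$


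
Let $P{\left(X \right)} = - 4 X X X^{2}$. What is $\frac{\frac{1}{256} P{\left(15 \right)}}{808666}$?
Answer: $- \frac{50625}{51754624} \approx -0.00097817$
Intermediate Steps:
$P{\left(X \right)} = - 4 X^{4}$ ($P{\left(X \right)} = - 4 X^{2} X^{2} = - 4 X^{4}$)
$\frac{\frac{1}{256} P{\left(15 \right)}}{808666} = \frac{\frac{1}{256} \left(- 4 \cdot 15^{4}\right)}{808666} = \frac{\left(-4\right) 50625}{256} \cdot \frac{1}{808666} = \frac{1}{256} \left(-202500\right) \frac{1}{808666} = \left(- \frac{50625}{64}\right) \frac{1}{808666} = - \frac{50625}{51754624}$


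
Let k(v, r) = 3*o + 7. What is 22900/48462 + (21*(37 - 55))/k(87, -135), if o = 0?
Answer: -1297024/24231 ≈ -53.527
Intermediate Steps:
k(v, r) = 7 (k(v, r) = 3*0 + 7 = 0 + 7 = 7)
22900/48462 + (21*(37 - 55))/k(87, -135) = 22900/48462 + (21*(37 - 55))/7 = 22900*(1/48462) + (21*(-18))*(1/7) = 11450/24231 - 378*1/7 = 11450/24231 - 54 = -1297024/24231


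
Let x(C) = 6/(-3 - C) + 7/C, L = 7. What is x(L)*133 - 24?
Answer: 146/5 ≈ 29.200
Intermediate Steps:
x(L)*133 - 24 = ((21 + 7)/(7*(3 + 7)))*133 - 24 = ((⅐)*28/10)*133 - 24 = ((⅐)*(⅒)*28)*133 - 24 = (⅖)*133 - 24 = 266/5 - 24 = 146/5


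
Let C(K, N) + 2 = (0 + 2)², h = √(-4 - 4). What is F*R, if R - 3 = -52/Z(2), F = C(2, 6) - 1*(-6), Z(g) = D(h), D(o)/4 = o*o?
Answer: 37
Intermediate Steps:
h = 2*I*√2 (h = √(-8) = 2*I*√2 ≈ 2.8284*I)
D(o) = 4*o² (D(o) = 4*(o*o) = 4*o²)
Z(g) = -32 (Z(g) = 4*(2*I*√2)² = 4*(-8) = -32)
C(K, N) = 2 (C(K, N) = -2 + (0 + 2)² = -2 + 2² = -2 + 4 = 2)
F = 8 (F = 2 - 1*(-6) = 2 + 6 = 8)
R = 37/8 (R = 3 - 52/(-32) = 3 - 52*(-1/32) = 3 + 13/8 = 37/8 ≈ 4.6250)
F*R = 8*(37/8) = 37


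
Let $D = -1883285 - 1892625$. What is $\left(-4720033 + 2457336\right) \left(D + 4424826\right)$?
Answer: $-1468300286452$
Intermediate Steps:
$D = -3775910$ ($D = -1883285 - 1892625 = -3775910$)
$\left(-4720033 + 2457336\right) \left(D + 4424826\right) = \left(-4720033 + 2457336\right) \left(-3775910 + 4424826\right) = \left(-2262697\right) 648916 = -1468300286452$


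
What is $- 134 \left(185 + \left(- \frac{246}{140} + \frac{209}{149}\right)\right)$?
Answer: $- \frac{129032151}{5215} \approx -24743.0$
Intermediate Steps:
$- 134 \left(185 + \left(- \frac{246}{140} + \frac{209}{149}\right)\right) = - 134 \left(185 + \left(\left(-246\right) \frac{1}{140} + 209 \cdot \frac{1}{149}\right)\right) = - 134 \left(185 + \left(- \frac{123}{70} + \frac{209}{149}\right)\right) = - 134 \left(185 - \frac{3697}{10430}\right) = \left(-134\right) \frac{1925853}{10430} = - \frac{129032151}{5215}$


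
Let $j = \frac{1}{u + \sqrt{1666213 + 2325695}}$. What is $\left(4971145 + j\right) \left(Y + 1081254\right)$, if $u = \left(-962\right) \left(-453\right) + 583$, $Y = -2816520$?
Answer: $- \frac{1642559705175139535720364}{190413912253} + \frac{3470532 \sqrt{997977}}{190413912253} \approx -8.6263 \cdot 10^{12}$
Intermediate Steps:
$u = 436369$ ($u = 435786 + 583 = 436369$)
$j = \frac{1}{436369 + 2 \sqrt{997977}}$ ($j = \frac{1}{436369 + \sqrt{1666213 + 2325695}} = \frac{1}{436369 + \sqrt{3991908}} = \frac{1}{436369 + 2 \sqrt{997977}} \approx 2.2812 \cdot 10^{-6}$)
$\left(4971145 + j\right) \left(Y + 1081254\right) = \left(4971145 + \left(\frac{436369}{190413912253} - \frac{2 \sqrt{997977}}{190413912253}\right)\right) \left(-2816520 + 1081254\right) = \left(\frac{946575167827376054}{190413912253} - \frac{2 \sqrt{997977}}{190413912253}\right) \left(-1735266\right) = - \frac{1642559705175139535720364}{190413912253} + \frac{3470532 \sqrt{997977}}{190413912253}$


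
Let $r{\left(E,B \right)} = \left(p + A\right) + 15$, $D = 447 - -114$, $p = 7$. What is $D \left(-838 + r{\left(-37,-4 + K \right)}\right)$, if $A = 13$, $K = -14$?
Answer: $-450483$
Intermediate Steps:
$D = 561$ ($D = 447 + 114 = 561$)
$r{\left(E,B \right)} = 35$ ($r{\left(E,B \right)} = \left(7 + 13\right) + 15 = 20 + 15 = 35$)
$D \left(-838 + r{\left(-37,-4 + K \right)}\right) = 561 \left(-838 + 35\right) = 561 \left(-803\right) = -450483$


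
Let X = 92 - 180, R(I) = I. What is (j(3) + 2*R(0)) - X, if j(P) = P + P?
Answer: 94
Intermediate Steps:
j(P) = 2*P
X = -88
(j(3) + 2*R(0)) - X = (2*3 + 2*0) - 1*(-88) = (6 + 0) + 88 = 6 + 88 = 94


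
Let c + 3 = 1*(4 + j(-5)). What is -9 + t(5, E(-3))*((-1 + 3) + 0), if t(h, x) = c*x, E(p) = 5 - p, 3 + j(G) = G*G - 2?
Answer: 327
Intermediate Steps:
j(G) = -5 + G² (j(G) = -3 + (G*G - 2) = -3 + (G² - 2) = -3 + (-2 + G²) = -5 + G²)
c = 21 (c = -3 + 1*(4 + (-5 + (-5)²)) = -3 + 1*(4 + (-5 + 25)) = -3 + 1*(4 + 20) = -3 + 1*24 = -3 + 24 = 21)
t(h, x) = 21*x
-9 + t(5, E(-3))*((-1 + 3) + 0) = -9 + (21*(5 - 1*(-3)))*((-1 + 3) + 0) = -9 + (21*(5 + 3))*(2 + 0) = -9 + (21*8)*2 = -9 + 168*2 = -9 + 336 = 327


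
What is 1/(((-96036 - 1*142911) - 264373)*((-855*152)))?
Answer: 1/65411467200 ≈ 1.5288e-11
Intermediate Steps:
1/(((-96036 - 1*142911) - 264373)*((-855*152))) = 1/((-96036 - 142911) - 264373*(-129960)) = -1/129960/(-238947 - 264373) = -1/129960/(-503320) = -1/503320*(-1/129960) = 1/65411467200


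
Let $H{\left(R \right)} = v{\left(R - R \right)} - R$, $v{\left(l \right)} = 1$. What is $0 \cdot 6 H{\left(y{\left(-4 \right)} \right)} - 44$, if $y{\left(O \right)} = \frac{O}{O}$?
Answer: $-44$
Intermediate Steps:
$y{\left(O \right)} = 1$
$H{\left(R \right)} = 1 - R$
$0 \cdot 6 H{\left(y{\left(-4 \right)} \right)} - 44 = 0 \cdot 6 \left(1 - 1\right) - 44 = 0 \left(1 - 1\right) - 44 = 0 \cdot 0 - 44 = 0 - 44 = -44$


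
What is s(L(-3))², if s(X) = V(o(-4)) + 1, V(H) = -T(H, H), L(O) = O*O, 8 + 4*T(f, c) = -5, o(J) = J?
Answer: 289/16 ≈ 18.063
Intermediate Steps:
T(f, c) = -13/4 (T(f, c) = -2 + (¼)*(-5) = -2 - 5/4 = -13/4)
L(O) = O²
V(H) = 13/4 (V(H) = -1*(-13/4) = 13/4)
s(X) = 17/4 (s(X) = 13/4 + 1 = 17/4)
s(L(-3))² = (17/4)² = 289/16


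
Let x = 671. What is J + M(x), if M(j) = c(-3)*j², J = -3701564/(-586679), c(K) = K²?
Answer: 2377326158315/586679 ≈ 4.0522e+6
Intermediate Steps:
J = 3701564/586679 (J = -3701564*(-1/586679) = 3701564/586679 ≈ 6.3093)
M(j) = 9*j² (M(j) = (-3)²*j² = 9*j²)
J + M(x) = 3701564/586679 + 9*671² = 3701564/586679 + 9*450241 = 3701564/586679 + 4052169 = 2377326158315/586679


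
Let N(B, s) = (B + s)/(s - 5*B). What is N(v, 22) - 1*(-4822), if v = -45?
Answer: 1191011/247 ≈ 4821.9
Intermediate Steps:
N(B, s) = (B + s)/(s - 5*B)
N(v, 22) - 1*(-4822) = (-45 + 22)/(22 - 5*(-45)) - 1*(-4822) = -23/(22 + 225) + 4822 = -23/247 + 4822 = 1191011/247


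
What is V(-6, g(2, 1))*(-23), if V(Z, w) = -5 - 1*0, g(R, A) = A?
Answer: 115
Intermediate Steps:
V(Z, w) = -5 (V(Z, w) = -5 + 0 = -5)
V(-6, g(2, 1))*(-23) = -5*(-23) = 115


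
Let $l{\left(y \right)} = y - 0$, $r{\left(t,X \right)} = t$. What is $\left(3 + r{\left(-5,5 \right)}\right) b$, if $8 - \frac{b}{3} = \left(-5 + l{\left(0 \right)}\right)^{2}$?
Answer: $102$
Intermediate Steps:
$l{\left(y \right)} = y$ ($l{\left(y \right)} = y + 0 = y$)
$b = -51$ ($b = 24 - 3 \left(-5 + 0\right)^{2} = 24 - 3 \left(-5\right)^{2} = 24 - 75 = -51$)
$\left(3 + r{\left(-5,5 \right)}\right) b = \left(3 - 5\right) \left(-51\right) = \left(-2\right) \left(-51\right) = 102$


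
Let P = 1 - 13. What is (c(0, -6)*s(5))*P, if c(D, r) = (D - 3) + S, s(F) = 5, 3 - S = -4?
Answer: -240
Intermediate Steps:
S = 7 (S = 3 - 1*(-4) = 3 + 4 = 7)
P = -12
c(D, r) = 4 + D (c(D, r) = (D - 3) + 7 = (-3 + D) + 7 = 4 + D)
(c(0, -6)*s(5))*P = ((4 + 0)*5)*(-12) = (4*5)*(-12) = 20*(-12) = -240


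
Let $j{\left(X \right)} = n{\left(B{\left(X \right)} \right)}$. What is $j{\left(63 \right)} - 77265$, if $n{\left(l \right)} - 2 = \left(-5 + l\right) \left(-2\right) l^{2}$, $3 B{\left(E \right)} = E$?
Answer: $-91375$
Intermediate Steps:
$B{\left(E \right)} = \frac{E}{3}$
$n{\left(l \right)} = 2 + l^{2} \left(10 - 2 l\right)$ ($n{\left(l \right)} = 2 + \left(-5 + l\right) \left(-2\right) l^{2} = 2 + \left(10 - 2 l\right) l^{2} = 2 + l^{2} \left(10 - 2 l\right)$)
$j{\left(X \right)} = 2 - \frac{2 X^{3}}{27} + \frac{10 X^{2}}{9}$ ($j{\left(X \right)} = 2 - 2 \left(\frac{X}{3}\right)^{3} + 10 \left(\frac{X}{3}\right)^{2} = 2 - 2 \frac{X^{3}}{27} + 10 \frac{X^{2}}{9} = 2 - \frac{2 X^{3}}{27} + \frac{10 X^{2}}{9}$)
$j{\left(63 \right)} - 77265 = \left(2 - \frac{2 \cdot 63^{3}}{27} + \frac{10 \cdot 63^{2}}{9}\right) - 77265 = \left(2 - 18522 + \frac{10}{9} \cdot 3969\right) - 77265 = \left(2 - 18522 + 4410\right) - 77265 = -14110 - 77265 = -91375$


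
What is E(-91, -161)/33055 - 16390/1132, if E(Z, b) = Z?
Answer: -270937231/18709130 ≈ -14.482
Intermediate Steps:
E(-91, -161)/33055 - 16390/1132 = -91/33055 - 16390/1132 = -91*1/33055 - 16390*1/1132 = -91/33055 - 8195/566 = -270937231/18709130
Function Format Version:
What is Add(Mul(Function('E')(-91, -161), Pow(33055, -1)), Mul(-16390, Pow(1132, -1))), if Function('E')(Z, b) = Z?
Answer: Rational(-270937231, 18709130) ≈ -14.482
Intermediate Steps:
Add(Mul(Function('E')(-91, -161), Pow(33055, -1)), Mul(-16390, Pow(1132, -1))) = Add(Mul(-91, Pow(33055, -1)), Mul(-16390, Pow(1132, -1))) = Add(Mul(-91, Rational(1, 33055)), Mul(-16390, Rational(1, 1132))) = Add(Rational(-91, 33055), Rational(-8195, 566)) = Rational(-270937231, 18709130)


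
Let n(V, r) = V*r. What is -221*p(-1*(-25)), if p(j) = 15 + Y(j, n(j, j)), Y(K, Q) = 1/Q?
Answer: -2072096/625 ≈ -3315.4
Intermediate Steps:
Y(K, Q) = 1/Q
p(j) = 15 + j⁻² (p(j) = 15 + 1/(j*j) = 15 + 1/(j²) = 15 + j⁻²)
-221*p(-1*(-25)) = -221*(15 + (-1*(-25))⁻²) = -221*(15 + 25⁻²) = -221*(15 + 1/625) = -221*9376/625 = -2072096/625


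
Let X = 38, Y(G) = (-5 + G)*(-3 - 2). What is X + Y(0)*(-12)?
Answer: -262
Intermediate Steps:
Y(G) = 25 - 5*G (Y(G) = (-5 + G)*(-5) = 25 - 5*G)
X + Y(0)*(-12) = 38 + (25 - 5*0)*(-12) = 38 + (25 + 0)*(-12) = 38 + 25*(-12) = 38 - 300 = -262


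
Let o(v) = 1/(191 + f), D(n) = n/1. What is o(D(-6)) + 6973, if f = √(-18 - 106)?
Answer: 255246856/36605 - 2*I*√31/36605 ≈ 6973.0 - 0.00030421*I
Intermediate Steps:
D(n) = n (D(n) = n*1 = n)
f = 2*I*√31 (f = √(-124) = 2*I*√31 ≈ 11.136*I)
o(v) = 1/(191 + 2*I*√31)
o(D(-6)) + 6973 = (191/36605 - 2*I*√31/36605) + 6973 = 255246856/36605 - 2*I*√31/36605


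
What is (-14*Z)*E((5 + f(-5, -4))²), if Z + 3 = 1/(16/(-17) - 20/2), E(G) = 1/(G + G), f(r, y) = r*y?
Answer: 161/4650 ≈ 0.034624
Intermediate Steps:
E(G) = 1/(2*G)
Z = -575/186 (Z = -3 + 1/(16/(-17) - 20/2) = -3 + 1/(16*(-1/17) - 20*½) = -3 + 1/(-16/17 - 10) = -3 + 1/(-186/17) = -3 - 17/186 = -575/186 ≈ -3.0914)
(-14*Z)*E((5 + f(-5, -4))²) = (-14*(-575/186))*(1/(2*((5 - 5*(-4))²))) = 4025*(1/(2*((5 + 20)²)))/93 = 4025*(1/(2*(25²)))/93 = 4025*((½)/625)/93 = 4025*((½)*(1/625))/93 = (4025/93)*(1/1250) = 161/4650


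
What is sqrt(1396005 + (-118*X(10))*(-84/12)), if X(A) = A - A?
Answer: sqrt(1396005) ≈ 1181.5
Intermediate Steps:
X(A) = 0
sqrt(1396005 + (-118*X(10))*(-84/12)) = sqrt(1396005 + (-118*0)*(-84/12)) = sqrt(1396005 + 0*(-84*1/12)) = sqrt(1396005 + 0*(-7)) = sqrt(1396005 + 0) = sqrt(1396005)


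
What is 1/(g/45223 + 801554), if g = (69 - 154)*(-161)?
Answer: 45223/36248690227 ≈ 1.2476e-6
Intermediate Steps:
g = 13685 (g = -85*(-161) = 13685)
1/(g/45223 + 801554) = 1/(13685/45223 + 801554) = 1/(36248690227/45223) = 45223/36248690227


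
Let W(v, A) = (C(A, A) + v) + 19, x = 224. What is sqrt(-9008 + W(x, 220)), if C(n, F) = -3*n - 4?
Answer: I*sqrt(9429) ≈ 97.103*I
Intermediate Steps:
C(n, F) = -4 - 3*n
W(v, A) = 15 + v - 3*A (W(v, A) = ((-4 - 3*A) + v) + 19 = (-4 + v - 3*A) + 19 = 15 + v - 3*A)
sqrt(-9008 + W(x, 220)) = sqrt(-9008 + (15 + 224 - 3*220)) = sqrt(-9008 + (15 + 224 - 660)) = sqrt(-9008 - 421) = sqrt(-9429) = I*sqrt(9429)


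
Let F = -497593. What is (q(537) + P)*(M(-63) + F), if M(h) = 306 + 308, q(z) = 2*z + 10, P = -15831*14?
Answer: 109608718450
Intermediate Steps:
P = -221634
q(z) = 10 + 2*z
M(h) = 614
(q(537) + P)*(M(-63) + F) = ((10 + 2*537) - 221634)*(614 - 497593) = ((10 + 1074) - 221634)*(-496979) = (1084 - 221634)*(-496979) = -220550*(-496979) = 109608718450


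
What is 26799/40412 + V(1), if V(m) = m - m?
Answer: 26799/40412 ≈ 0.66315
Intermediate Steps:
V(m) = 0
26799/40412 + V(1) = 26799/40412 + 0 = 26799/40412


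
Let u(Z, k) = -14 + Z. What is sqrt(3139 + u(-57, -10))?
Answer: 2*sqrt(767) ≈ 55.390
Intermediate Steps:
sqrt(3139 + u(-57, -10)) = sqrt(3139 + (-14 - 57)) = sqrt(3139 - 71) = sqrt(3068) = 2*sqrt(767)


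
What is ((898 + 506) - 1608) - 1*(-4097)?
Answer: 3893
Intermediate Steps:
((898 + 506) - 1608) - 1*(-4097) = (1404 - 1608) + 4097 = -204 + 4097 = 3893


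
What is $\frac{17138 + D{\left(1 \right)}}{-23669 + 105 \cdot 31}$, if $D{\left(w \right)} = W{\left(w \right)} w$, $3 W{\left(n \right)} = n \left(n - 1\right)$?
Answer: $- \frac{8569}{10207} \approx -0.83952$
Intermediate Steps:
$W{\left(n \right)} = \frac{n \left(-1 + n\right)}{3}$ ($W{\left(n \right)} = \frac{n \left(n - 1\right)}{3} = \frac{n \left(-1 + n\right)}{3}$)
$D{\left(w \right)} = \frac{w^{2} \left(-1 + w\right)}{3}$ ($D{\left(w \right)} = \frac{w \left(-1 + w\right)}{3} w = \frac{w^{2} \left(-1 + w\right)}{3}$)
$\frac{17138 + D{\left(1 \right)}}{-23669 + 105 \cdot 31} = \frac{17138 + \frac{1^{2} \left(-1 + 1\right)}{3}}{-23669 + 105 \cdot 31} = \frac{17138 + \frac{1}{3} \cdot 1 \cdot 0}{-23669 + 3255} = \frac{17138 + 0}{-20414} = 17138 \left(- \frac{1}{20414}\right) = - \frac{8569}{10207}$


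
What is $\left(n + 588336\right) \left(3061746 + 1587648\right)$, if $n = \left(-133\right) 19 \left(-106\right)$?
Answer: $3980801844012$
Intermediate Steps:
$n = 267862$ ($n = \left(-2527\right) \left(-106\right) = 267862$)
$\left(n + 588336\right) \left(3061746 + 1587648\right) = \left(267862 + 588336\right) \left(3061746 + 1587648\right) = 856198 \cdot 4649394 = 3980801844012$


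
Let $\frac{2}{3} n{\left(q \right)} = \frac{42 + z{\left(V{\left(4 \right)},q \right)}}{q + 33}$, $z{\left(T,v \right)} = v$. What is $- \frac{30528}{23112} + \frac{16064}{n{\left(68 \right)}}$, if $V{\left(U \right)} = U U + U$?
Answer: $\frac{173580328}{17655} \approx 9831.8$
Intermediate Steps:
$V{\left(U \right)} = U + U^{2}$ ($V{\left(U \right)} = U^{2} + U = U + U^{2}$)
$n{\left(q \right)} = \frac{3 \left(42 + q\right)}{2 \left(33 + q\right)}$ ($n{\left(q \right)} = \frac{3 \frac{42 + q}{q + 33}}{2} = \frac{3 \frac{42 + q}{33 + q}}{2} = \frac{3 \left(42 + q\right)}{2 \left(33 + q\right)}$)
$- \frac{30528}{23112} + \frac{16064}{n{\left(68 \right)}} = - \frac{30528}{23112} + \frac{16064}{\frac{3}{2} \frac{1}{33 + 68} \left(42 + 68\right)} = \left(-30528\right) \frac{1}{23112} + \frac{16064}{\frac{3}{2} \cdot \frac{1}{101} \cdot 110} = - \frac{424}{321} + \frac{16064}{\frac{3}{2} \cdot \frac{1}{101} \cdot 110} = - \frac{424}{321} + \frac{16064}{\frac{165}{101}} = - \frac{424}{321} + 16064 \cdot \frac{101}{165} = - \frac{424}{321} + \frac{1622464}{165} = \frac{173580328}{17655}$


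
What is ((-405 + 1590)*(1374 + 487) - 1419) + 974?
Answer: 2204840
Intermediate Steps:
((-405 + 1590)*(1374 + 487) - 1419) + 974 = (1185*1861 - 1419) + 974 = (2205285 - 1419) + 974 = 2203866 + 974 = 2204840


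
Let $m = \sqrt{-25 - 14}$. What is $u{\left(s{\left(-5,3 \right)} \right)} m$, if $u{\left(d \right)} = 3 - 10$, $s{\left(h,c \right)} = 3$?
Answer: $- 7 i \sqrt{39} \approx - 43.715 i$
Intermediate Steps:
$m = i \sqrt{39}$ ($m = \sqrt{-39} = i \sqrt{39} \approx 6.245 i$)
$u{\left(d \right)} = -7$
$u{\left(s{\left(-5,3 \right)} \right)} m = - 7 i \sqrt{39}$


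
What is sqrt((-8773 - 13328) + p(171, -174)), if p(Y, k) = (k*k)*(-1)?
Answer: I*sqrt(52377) ≈ 228.86*I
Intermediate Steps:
p(Y, k) = -k**2 (p(Y, k) = k**2*(-1) = -k**2)
sqrt((-8773 - 13328) + p(171, -174)) = sqrt((-8773 - 13328) - 1*(-174)**2) = sqrt(-22101 - 1*30276) = sqrt(-22101 - 30276) = sqrt(-52377) = I*sqrt(52377)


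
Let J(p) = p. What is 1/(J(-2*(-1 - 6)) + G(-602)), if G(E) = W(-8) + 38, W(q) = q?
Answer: 1/44 ≈ 0.022727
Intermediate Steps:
G(E) = 30 (G(E) = -8 + 38 = 30)
1/(J(-2*(-1 - 6)) + G(-602)) = 1/(-2*(-1 - 6) + 30) = 1/(-2*(-7) + 30) = 1/(14 + 30) = 1/44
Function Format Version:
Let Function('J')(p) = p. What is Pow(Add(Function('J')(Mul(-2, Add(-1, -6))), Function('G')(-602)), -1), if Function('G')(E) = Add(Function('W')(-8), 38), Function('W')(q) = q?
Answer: Rational(1, 44) ≈ 0.022727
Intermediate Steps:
Function('G')(E) = 30 (Function('G')(E) = Add(-8, 38) = 30)
Pow(Add(Function('J')(Mul(-2, Add(-1, -6))), Function('G')(-602)), -1) = Pow(Add(Mul(-2, Add(-1, -6)), 30), -1) = Pow(Add(Mul(-2, -7), 30), -1) = Pow(Add(14, 30), -1) = Pow(44, -1) = Rational(1, 44)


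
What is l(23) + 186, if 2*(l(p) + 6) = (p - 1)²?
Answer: 422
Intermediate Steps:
l(p) = -6 + (-1 + p)²/2 (l(p) = -6 + (p - 1)²/2 = -6 + (-1 + p)²/2)
l(23) + 186 = (-6 + (-1 + 23)²/2) + 186 = (-6 + (½)*22²) + 186 = (-6 + (½)*484) + 186 = (-6 + 242) + 186 = 236 + 186 = 422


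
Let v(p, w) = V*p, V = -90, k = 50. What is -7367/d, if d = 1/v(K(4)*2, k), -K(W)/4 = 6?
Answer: -31825440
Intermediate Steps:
K(W) = -24 (K(W) = -4*6 = -24)
v(p, w) = -90*p
d = 1/4320 (d = 1/(-(-2160)*2) = 1/(-90*(-48)) = 1/4320 ≈ 0.00023148)
-7367/d = -7367/1/4320 = -7367*4320 = -31825440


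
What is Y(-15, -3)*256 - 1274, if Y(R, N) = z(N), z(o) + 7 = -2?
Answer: -3578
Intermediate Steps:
z(o) = -9 (z(o) = -7 - 2 = -9)
Y(R, N) = -9
Y(-15, -3)*256 - 1274 = -9*256 - 1274 = -2304 - 1274 = -3578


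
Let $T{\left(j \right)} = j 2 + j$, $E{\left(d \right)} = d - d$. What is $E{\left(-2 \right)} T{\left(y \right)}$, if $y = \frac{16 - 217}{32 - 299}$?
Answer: $0$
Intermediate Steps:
$E{\left(d \right)} = 0$
$y = \frac{67}{89}$ ($y = - \frac{201}{-267} = \left(-201\right) \left(- \frac{1}{267}\right) = \frac{67}{89} \approx 0.75281$)
$T{\left(j \right)} = 3 j$ ($T{\left(j \right)} = 2 j + j = 3 j$)
$E{\left(-2 \right)} T{\left(y \right)} = 0 \cdot 3 \cdot \frac{67}{89} = 0 \cdot \frac{201}{89} = 0$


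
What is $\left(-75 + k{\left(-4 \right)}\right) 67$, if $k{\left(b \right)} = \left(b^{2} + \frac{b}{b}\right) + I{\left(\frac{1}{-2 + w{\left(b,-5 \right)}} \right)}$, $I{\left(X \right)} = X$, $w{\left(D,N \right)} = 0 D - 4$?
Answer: $- \frac{23383}{6} \approx -3897.2$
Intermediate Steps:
$w{\left(D,N \right)} = -4$ ($w{\left(D,N \right)} = 0 - 4 = -4$)
$k{\left(b \right)} = \frac{5}{6} + b^{2}$ ($k{\left(b \right)} = \left(b^{2} + \frac{b}{b}\right) + \frac{1}{-2 - 4} = \left(b^{2} + 1\right) + \frac{1}{-6} = \left(1 + b^{2}\right) - \frac{1}{6} = \frac{5}{6} + b^{2}$)
$\left(-75 + k{\left(-4 \right)}\right) 67 = \left(-75 + \left(\frac{5}{6} + \left(-4\right)^{2}\right)\right) 67 = \left(-75 + \left(\frac{5}{6} + 16\right)\right) 67 = \left(-75 + \frac{101}{6}\right) 67 = \left(- \frac{349}{6}\right) 67 = - \frac{23383}{6}$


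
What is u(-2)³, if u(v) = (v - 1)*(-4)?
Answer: 1728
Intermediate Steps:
u(v) = 4 - 4*v (u(v) = (-1 + v)*(-4) = 4 - 4*v)
u(-2)³ = (4 - 4*(-2))³ = (4 + 8)³ = 12³ = 1728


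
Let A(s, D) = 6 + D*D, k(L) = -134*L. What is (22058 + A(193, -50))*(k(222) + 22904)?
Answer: -168116016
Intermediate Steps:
A(s, D) = 6 + D²
(22058 + A(193, -50))*(k(222) + 22904) = (22058 + (6 + (-50)²))*(-134*222 + 22904) = (22058 + (6 + 2500))*(-29748 + 22904) = (22058 + 2506)*(-6844) = 24564*(-6844) = -168116016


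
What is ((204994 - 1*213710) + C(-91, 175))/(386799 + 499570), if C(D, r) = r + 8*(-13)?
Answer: -455/46651 ≈ -0.0097533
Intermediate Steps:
C(D, r) = -104 + r (C(D, r) = r - 104 = -104 + r)
((204994 - 1*213710) + C(-91, 175))/(386799 + 499570) = ((204994 - 1*213710) + (-104 + 175))/(386799 + 499570) = ((204994 - 213710) + 71)/886369 = (-8716 + 71)*(1/886369) = -8645*1/886369 = -455/46651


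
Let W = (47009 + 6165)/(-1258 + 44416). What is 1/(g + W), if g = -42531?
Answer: -21579/917749862 ≈ -2.3513e-5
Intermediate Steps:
W = 26587/21579 (W = 53174/43158 = 53174*(1/43158) = 26587/21579 ≈ 1.2321)
1/(g + W) = 1/(-42531 + 26587/21579) = 1/(-917749862/21579) = -21579/917749862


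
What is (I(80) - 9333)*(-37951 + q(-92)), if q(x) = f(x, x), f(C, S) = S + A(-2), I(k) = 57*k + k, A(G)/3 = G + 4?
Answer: 178507641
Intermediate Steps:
A(G) = 12 + 3*G (A(G) = 3*(G + 4) = 3*(4 + G) = 12 + 3*G)
I(k) = 58*k
f(C, S) = 6 + S (f(C, S) = S + (12 + 3*(-2)) = S + (12 - 6) = S + 6 = 6 + S)
q(x) = 6 + x
(I(80) - 9333)*(-37951 + q(-92)) = (58*80 - 9333)*(-37951 + (6 - 92)) = (4640 - 9333)*(-37951 - 86) = -4693*(-38037) = 178507641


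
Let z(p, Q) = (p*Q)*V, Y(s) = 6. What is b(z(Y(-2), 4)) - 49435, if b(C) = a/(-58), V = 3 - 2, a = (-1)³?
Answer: -2867229/58 ≈ -49435.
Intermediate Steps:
a = -1
V = 1
z(p, Q) = Q*p (z(p, Q) = (p*Q)*1 = (Q*p)*1 = Q*p)
b(C) = 1/58 (b(C) = -1/(-58) = -1*(-1/58) = 1/58)
b(z(Y(-2), 4)) - 49435 = 1/58 - 49435 = -2867229/58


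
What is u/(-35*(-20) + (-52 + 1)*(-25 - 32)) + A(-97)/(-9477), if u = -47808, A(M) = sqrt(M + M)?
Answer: -47808/3607 - I*sqrt(194)/9477 ≈ -13.254 - 0.0014697*I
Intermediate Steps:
A(M) = sqrt(2)*sqrt(M) (A(M) = sqrt(2*M) = sqrt(2)*sqrt(M))
u/(-35*(-20) + (-52 + 1)*(-25 - 32)) + A(-97)/(-9477) = -47808/(-35*(-20) + (-52 + 1)*(-25 - 32)) + (sqrt(2)*sqrt(-97))/(-9477) = -47808/(700 - 51*(-57)) + (sqrt(2)*(I*sqrt(97)))*(-1/9477) = -47808/(700 + 2907) + (I*sqrt(194))*(-1/9477) = -47808/3607 - I*sqrt(194)/9477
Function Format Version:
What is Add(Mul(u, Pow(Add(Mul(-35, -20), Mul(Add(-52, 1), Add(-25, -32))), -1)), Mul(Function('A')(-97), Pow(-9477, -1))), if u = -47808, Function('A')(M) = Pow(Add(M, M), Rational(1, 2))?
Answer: Add(Rational(-47808, 3607), Mul(Rational(-1, 9477), I, Pow(194, Rational(1, 2)))) ≈ Add(-13.254, Mul(-0.0014697, I))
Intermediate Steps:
Function('A')(M) = Mul(Pow(2, Rational(1, 2)), Pow(M, Rational(1, 2))) (Function('A')(M) = Pow(Mul(2, M), Rational(1, 2)) = Mul(Pow(2, Rational(1, 2)), Pow(M, Rational(1, 2))))
Add(Mul(u, Pow(Add(Mul(-35, -20), Mul(Add(-52, 1), Add(-25, -32))), -1)), Mul(Function('A')(-97), Pow(-9477, -1))) = Add(Mul(-47808, Pow(Add(Mul(-35, -20), Mul(Add(-52, 1), Add(-25, -32))), -1)), Mul(Mul(Pow(2, Rational(1, 2)), Pow(-97, Rational(1, 2))), Pow(-9477, -1))) = Add(Mul(-47808, Pow(Add(700, Mul(-51, -57)), -1)), Mul(Mul(Pow(2, Rational(1, 2)), Mul(I, Pow(97, Rational(1, 2)))), Rational(-1, 9477))) = Add(Mul(-47808, Pow(Add(700, 2907), -1)), Mul(Mul(I, Pow(194, Rational(1, 2))), Rational(-1, 9477))) = Add(Mul(-47808, Pow(3607, -1)), Mul(Rational(-1, 9477), I, Pow(194, Rational(1, 2)))) = Add(Mul(-47808, Rational(1, 3607)), Mul(Rational(-1, 9477), I, Pow(194, Rational(1, 2)))) = Add(Rational(-47808, 3607), Mul(Rational(-1, 9477), I, Pow(194, Rational(1, 2))))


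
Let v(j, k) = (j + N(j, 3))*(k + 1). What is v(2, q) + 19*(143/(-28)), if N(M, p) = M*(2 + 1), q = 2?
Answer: -2045/28 ≈ -73.036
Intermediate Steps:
N(M, p) = 3*M (N(M, p) = M*3 = 3*M)
v(j, k) = 4*j*(1 + k) (v(j, k) = (j + 3*j)*(k + 1) = (4*j)*(1 + k) = 4*j*(1 + k))
v(2, q) + 19*(143/(-28)) = 4*2*(1 + 2) + 19*(143/(-28)) = 4*2*3 + 19*(143*(-1/28)) = 24 + 19*(-143/28) = 24 - 2717/28 = -2045/28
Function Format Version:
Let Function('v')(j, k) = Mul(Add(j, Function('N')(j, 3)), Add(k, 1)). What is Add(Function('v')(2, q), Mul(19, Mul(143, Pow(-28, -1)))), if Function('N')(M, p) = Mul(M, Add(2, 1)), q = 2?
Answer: Rational(-2045, 28) ≈ -73.036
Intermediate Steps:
Function('N')(M, p) = Mul(3, M) (Function('N')(M, p) = Mul(M, 3) = Mul(3, M))
Function('v')(j, k) = Mul(4, j, Add(1, k)) (Function('v')(j, k) = Mul(Add(j, Mul(3, j)), Add(k, 1)) = Mul(Mul(4, j), Add(1, k)) = Mul(4, j, Add(1, k)))
Add(Function('v')(2, q), Mul(19, Mul(143, Pow(-28, -1)))) = Add(Mul(4, 2, Add(1, 2)), Mul(19, Mul(143, Pow(-28, -1)))) = Add(Mul(4, 2, 3), Mul(19, Mul(143, Rational(-1, 28)))) = Add(24, Mul(19, Rational(-143, 28))) = Add(24, Rational(-2717, 28)) = Rational(-2045, 28)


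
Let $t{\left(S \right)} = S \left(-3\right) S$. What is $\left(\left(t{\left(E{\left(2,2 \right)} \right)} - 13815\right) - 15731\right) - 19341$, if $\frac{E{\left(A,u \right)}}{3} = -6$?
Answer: $-49859$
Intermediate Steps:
$E{\left(A,u \right)} = -18$ ($E{\left(A,u \right)} = 3 \left(-6\right) = -18$)
$t{\left(S \right)} = - 3 S^{2}$ ($t{\left(S \right)} = - 3 S S = - 3 S^{2}$)
$\left(\left(t{\left(E{\left(2,2 \right)} \right)} - 13815\right) - 15731\right) - 19341 = \left(\left(- 3 \left(-18\right)^{2} - 13815\right) - 15731\right) - 19341 = \left(\left(\left(-3\right) 324 - 13815\right) - 15731\right) - 19341 = \left(\left(-972 - 13815\right) - 15731\right) - 19341 = \left(-14787 - 15731\right) - 19341 = -30518 - 19341 = -49859$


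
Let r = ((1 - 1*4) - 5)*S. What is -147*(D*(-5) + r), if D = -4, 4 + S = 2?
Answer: -5292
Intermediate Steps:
S = -2 (S = -4 + 2 = -2)
r = 16 (r = ((1 - 1*4) - 5)*(-2) = ((1 - 4) - 5)*(-2) = (-3 - 5)*(-2) = -8*(-2) = 16)
-147*(D*(-5) + r) = -147*(-4*(-5) + 16) = -147*(20 + 16) = -147*36 = -5292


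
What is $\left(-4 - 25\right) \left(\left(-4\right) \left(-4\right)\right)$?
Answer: $-464$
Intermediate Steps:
$\left(-4 - 25\right) \left(\left(-4\right) \left(-4\right)\right) = \left(-29\right) 16 = -464$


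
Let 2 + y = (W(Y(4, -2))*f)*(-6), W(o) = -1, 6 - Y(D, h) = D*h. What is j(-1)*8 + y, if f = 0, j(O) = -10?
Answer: -82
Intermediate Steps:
Y(D, h) = 6 - D*h
y = -2 (y = -2 - 1*0*(-6) = -2 + 0*(-6) = -2 + 0 = -2)
j(-1)*8 + y = -10*8 - 2 = -80 - 2 = -82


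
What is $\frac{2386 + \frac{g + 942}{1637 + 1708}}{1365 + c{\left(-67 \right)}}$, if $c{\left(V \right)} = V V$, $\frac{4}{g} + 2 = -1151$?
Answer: $\frac{4601687566}{11288809695} \approx 0.40763$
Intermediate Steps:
$g = - \frac{4}{1153}$ ($g = \frac{4}{-2 - 1151} = \frac{4}{-1153} = 4 \left(- \frac{1}{1153}\right) = - \frac{4}{1153} \approx -0.0034692$)
$c{\left(V \right)} = V^{2}$
$\frac{2386 + \frac{g + 942}{1637 + 1708}}{1365 + c{\left(-67 \right)}} = \frac{2386 + \frac{- \frac{4}{1153} + 942}{1637 + 1708}}{1365 + \left(-67\right)^{2}} = \frac{2386 + \frac{1086122}{1153 \cdot 3345}}{1365 + 4489} = \frac{2386 + \frac{1086122}{1153} \cdot \frac{1}{3345}}{5854} = \left(2386 + \frac{1086122}{3856785}\right) \frac{1}{5854} = \frac{9203375132}{3856785} \cdot \frac{1}{5854} = \frac{4601687566}{11288809695}$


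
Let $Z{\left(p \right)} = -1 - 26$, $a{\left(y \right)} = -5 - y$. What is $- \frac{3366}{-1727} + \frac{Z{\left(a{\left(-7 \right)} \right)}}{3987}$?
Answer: $\frac{135087}{69551} \approx 1.9423$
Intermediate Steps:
$Z{\left(p \right)} = -27$
$- \frac{3366}{-1727} + \frac{Z{\left(a{\left(-7 \right)} \right)}}{3987} = - \frac{3366}{-1727} - \frac{27}{3987} = \left(-3366\right) \left(- \frac{1}{1727}\right) - \frac{3}{443} = \frac{306}{157} - \frac{3}{443} = \frac{135087}{69551}$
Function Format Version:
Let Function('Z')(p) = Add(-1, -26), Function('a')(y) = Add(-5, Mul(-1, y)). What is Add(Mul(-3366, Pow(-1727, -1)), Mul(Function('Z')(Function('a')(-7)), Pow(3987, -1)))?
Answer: Rational(135087, 69551) ≈ 1.9423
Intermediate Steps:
Function('Z')(p) = -27
Add(Mul(-3366, Pow(-1727, -1)), Mul(Function('Z')(Function('a')(-7)), Pow(3987, -1))) = Add(Mul(-3366, Pow(-1727, -1)), Mul(-27, Pow(3987, -1))) = Add(Mul(-3366, Rational(-1, 1727)), Mul(-27, Rational(1, 3987))) = Add(Rational(306, 157), Rational(-3, 443)) = Rational(135087, 69551)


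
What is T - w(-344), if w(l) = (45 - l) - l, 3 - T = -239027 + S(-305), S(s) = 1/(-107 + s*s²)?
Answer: 6761136917405/28372732 ≈ 2.3830e+5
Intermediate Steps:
S(s) = 1/(-107 + s³)
T = 6781934129961/28372732 (T = 3 - (-239027 + 1/(-107 + (-305)³)) = 3 - (-239027 + 1/(-107 - 28372625)) = 3 - (-239027 + 1/(-28372732)) = 3 - (-239027 - 1/28372732) = 3 - 1*(-6781849011765/28372732) = 3 + 6781849011765/28372732 = 6781934129961/28372732 ≈ 2.3903e+5)
w(l) = 45 - 2*l
T - w(-344) = 6781934129961/28372732 - (45 - 2*(-344)) = 6781934129961/28372732 - (45 + 688) = 6781934129961/28372732 - 1*733 = 6781934129961/28372732 - 733 = 6761136917405/28372732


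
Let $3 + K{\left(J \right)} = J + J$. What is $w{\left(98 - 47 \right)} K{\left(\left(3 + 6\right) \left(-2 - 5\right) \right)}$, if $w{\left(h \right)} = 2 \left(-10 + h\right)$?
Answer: $-10578$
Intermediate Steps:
$w{\left(h \right)} = -20 + 2 h$
$K{\left(J \right)} = -3 + 2 J$ ($K{\left(J \right)} = -3 + \left(J + J\right) = -3 + 2 J$)
$w{\left(98 - 47 \right)} K{\left(\left(3 + 6\right) \left(-2 - 5\right) \right)} = \left(-20 + 2 \left(98 - 47\right)\right) \left(-3 + 2 \left(3 + 6\right) \left(-2 - 5\right)\right) = \left(-20 + 2 \cdot 51\right) \left(-3 + 2 \cdot 9 \left(-7\right)\right) = \left(-20 + 102\right) \left(-3 + 2 \left(-63\right)\right) = 82 \left(-3 - 126\right) = 82 \left(-129\right) = -10578$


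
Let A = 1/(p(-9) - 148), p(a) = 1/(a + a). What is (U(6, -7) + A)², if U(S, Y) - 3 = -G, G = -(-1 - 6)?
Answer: 114019684/7102225 ≈ 16.054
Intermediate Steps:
p(a) = 1/(2*a)
G = 7 (G = -1*(-7) = 7)
A = -18/2665 (A = 1/((½)/(-9) - 148) = 1/((½)*(-⅑) - 148) = 1/(-1/18 - 148) = 1/(-2665/18) = -18/2665 ≈ -0.0067542)
U(S, Y) = -4 (U(S, Y) = 3 - 1*7 = 3 - 7 = -4)
(U(6, -7) + A)² = (-4 - 18/2665)² = (-10678/2665)² = 114019684/7102225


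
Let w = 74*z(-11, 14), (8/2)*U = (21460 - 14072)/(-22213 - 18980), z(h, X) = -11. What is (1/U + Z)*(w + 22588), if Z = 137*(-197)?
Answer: -1086302160024/1847 ≈ -5.8814e+8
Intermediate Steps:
Z = -26989
U = -1847/41193 (U = ((21460 - 14072)/(-22213 - 18980))/4 = (7388/(-41193))/4 = (7388*(-1/41193))/4 = (¼)*(-7388/41193) = -1847/41193 ≈ -0.044838)
w = -814 (w = 74*(-11) = -814)
(1/U + Z)*(w + 22588) = (1/(-1847/41193) - 26989)*(-814 + 22588) = (-41193/1847 - 26989)*21774 = -49889876/1847*21774 = -1086302160024/1847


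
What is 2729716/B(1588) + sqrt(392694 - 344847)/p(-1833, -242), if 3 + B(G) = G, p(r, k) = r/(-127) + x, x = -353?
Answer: 2729716/1585 - 127*sqrt(47847)/42998 ≈ 1721.6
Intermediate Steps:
p(r, k) = -353 - r/127 (p(r, k) = r/(-127) - 353 = -r/127 - 353 = -353 - r/127)
B(G) = -3 + G
2729716/B(1588) + sqrt(392694 - 344847)/p(-1833, -242) = 2729716/(-3 + 1588) + sqrt(392694 - 344847)/(-353 - 1/127*(-1833)) = 2729716/1585 + sqrt(47847)/(-353 + 1833/127) = 2729716*(1/1585) + sqrt(47847)/(-42998/127) = 2729716/1585 + sqrt(47847)*(-127/42998) = 2729716/1585 - 127*sqrt(47847)/42998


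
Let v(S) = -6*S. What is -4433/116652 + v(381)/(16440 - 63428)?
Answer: 14592167/1370311044 ≈ 0.010649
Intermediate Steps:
-4433/116652 + v(381)/(16440 - 63428) = -4433/116652 + (-6*381)/(16440 - 63428) = -4433*1/116652 - 2286/(-46988) = -4433/116652 - 2286*(-1/46988) = -4433/116652 + 1143/23494 = 14592167/1370311044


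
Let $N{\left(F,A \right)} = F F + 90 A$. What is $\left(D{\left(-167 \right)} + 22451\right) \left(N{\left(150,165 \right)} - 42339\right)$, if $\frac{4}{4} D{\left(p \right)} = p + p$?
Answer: $-110341713$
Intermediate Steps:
$N{\left(F,A \right)} = F^{2} + 90 A$
$D{\left(p \right)} = 2 p$ ($D{\left(p \right)} = p + p = 2 p$)
$\left(D{\left(-167 \right)} + 22451\right) \left(N{\left(150,165 \right)} - 42339\right) = \left(2 \left(-167\right) + 22451\right) \left(\left(150^{2} + 90 \cdot 165\right) - 42339\right) = \left(-334 + 22451\right) \left(\left(22500 + 14850\right) - 42339\right) = 22117 \left(37350 - 42339\right) = 22117 \left(-4989\right) = -110341713$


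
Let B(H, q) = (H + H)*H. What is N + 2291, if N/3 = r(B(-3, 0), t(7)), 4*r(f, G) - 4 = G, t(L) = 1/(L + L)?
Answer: 128467/56 ≈ 2294.1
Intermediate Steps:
B(H, q) = 2*H² (B(H, q) = (2*H)*H = 2*H²)
t(L) = 1/(2*L)
r(f, G) = 1 + G/4
N = 171/56 (N = 3*(1 + ((½)/7)/4) = 3*(1 + ((½)*(⅐))/4) = 3*(1 + (¼)*(1/14)) = 3*(1 + 1/56) = 3*(57/56) = 171/56 ≈ 3.0536)
N + 2291 = 171/56 + 2291 = 128467/56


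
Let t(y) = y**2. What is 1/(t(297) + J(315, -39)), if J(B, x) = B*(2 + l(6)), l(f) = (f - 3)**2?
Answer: 1/91674 ≈ 1.0908e-5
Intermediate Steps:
l(f) = (-3 + f)**2
J(B, x) = 11*B (J(B, x) = B*(2 + (-3 + 6)**2) = B*(2 + 3**2) = B*(2 + 9) = B*11 = 11*B)
1/(t(297) + J(315, -39)) = 1/(297**2 + 11*315) = 1/(88209 + 3465) = 1/91674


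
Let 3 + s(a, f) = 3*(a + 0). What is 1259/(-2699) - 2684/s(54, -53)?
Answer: -7444297/429141 ≈ -17.347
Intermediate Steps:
s(a, f) = -3 + 3*a (s(a, f) = -3 + 3*(a + 0) = -3 + 3*a)
1259/(-2699) - 2684/s(54, -53) = 1259/(-2699) - 2684/(-3 + 3*54) = 1259*(-1/2699) - 2684/(-3 + 162) = -1259/2699 - 2684/159 = -7444297/429141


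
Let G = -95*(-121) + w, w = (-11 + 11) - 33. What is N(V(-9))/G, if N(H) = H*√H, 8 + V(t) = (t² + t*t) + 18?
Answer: 172*√43/5731 ≈ 0.19680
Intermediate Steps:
V(t) = 10 + 2*t² (V(t) = -8 + ((t² + t*t) + 18) = -8 + ((t² + t²) + 18) = -8 + (2*t² + 18) = -8 + (18 + 2*t²) = 10 + 2*t²)
w = -33 (w = 0 - 33 = -33)
G = 11462 (G = -95*(-121) - 33 = 11495 - 33 = 11462)
N(H) = H^(3/2)
N(V(-9))/G = (10 + 2*(-9)²)^(3/2)/11462 = (10 + 2*81)^(3/2)*(1/11462) = (10 + 162)^(3/2)*(1/11462) = 172^(3/2)*(1/11462) = (344*√43)*(1/11462) = 172*√43/5731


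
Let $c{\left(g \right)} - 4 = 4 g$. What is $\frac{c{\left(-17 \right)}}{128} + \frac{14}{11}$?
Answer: $\frac{17}{22} \approx 0.77273$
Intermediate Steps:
$c{\left(g \right)} = 4 + 4 g$
$\frac{c{\left(-17 \right)}}{128} + \frac{14}{11} = \frac{4 + 4 \left(-17\right)}{128} + \frac{14}{11} = \left(4 - 68\right) \frac{1}{128} + 14 \cdot \frac{1}{11} = \left(-64\right) \frac{1}{128} + \frac{14}{11} = - \frac{1}{2} + \frac{14}{11} = \frac{17}{22}$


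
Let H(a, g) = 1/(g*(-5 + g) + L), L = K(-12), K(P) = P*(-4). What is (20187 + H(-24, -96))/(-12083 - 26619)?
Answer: -196702129/377112288 ≈ -0.52160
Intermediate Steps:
K(P) = -4*P
L = 48 (L = -4*(-12) = 48)
H(a, g) = 1/(48 + g*(-5 + g)) (H(a, g) = 1/(g*(-5 + g) + 48) = 1/(48 + g*(-5 + g)))
(20187 + H(-24, -96))/(-12083 - 26619) = (20187 + 1/(48 + (-96)**2 - 5*(-96)))/(-12083 - 26619) = (20187 + 1/(48 + 9216 + 480))/(-38702) = (20187 + 1/9744)*(-1/38702) = (196702129/9744)*(-1/38702) = -196702129/377112288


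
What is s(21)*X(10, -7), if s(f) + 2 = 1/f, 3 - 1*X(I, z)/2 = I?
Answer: 82/3 ≈ 27.333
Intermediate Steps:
X(I, z) = 6 - 2*I
s(f) = -2 + 1/f
s(21)*X(10, -7) = (-2 + 1/21)*(6 - 2*10) = (-2 + 1/21)*(6 - 20) = -41/21*(-14) = 82/3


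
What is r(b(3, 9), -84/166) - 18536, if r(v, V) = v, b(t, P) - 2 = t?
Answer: -18531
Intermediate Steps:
b(t, P) = 2 + t
r(b(3, 9), -84/166) - 18536 = (2 + 3) - 18536 = 5 - 18536 = -18531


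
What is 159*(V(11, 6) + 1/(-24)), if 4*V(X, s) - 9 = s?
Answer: 4717/8 ≈ 589.63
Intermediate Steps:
V(X, s) = 9/4 + s/4
159*(V(11, 6) + 1/(-24)) = 159*((9/4 + (¼)*6) + 1/(-24)) = 159*((9/4 + 3/2) - 1/24) = 159*(15/4 - 1/24) = 159*(89/24) = 4717/8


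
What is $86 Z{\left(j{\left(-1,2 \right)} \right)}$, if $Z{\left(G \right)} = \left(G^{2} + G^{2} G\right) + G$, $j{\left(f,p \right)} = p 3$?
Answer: $22188$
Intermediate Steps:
$j{\left(f,p \right)} = 3 p$
$Z{\left(G \right)} = G + G^{2} + G^{3}$ ($Z{\left(G \right)} = \left(G^{2} + G^{3}\right) + G = G + G^{2} + G^{3}$)
$86 Z{\left(j{\left(-1,2 \right)} \right)} = 86 \cdot 3 \cdot 2 \left(1 + 3 \cdot 2 + \left(3 \cdot 2\right)^{2}\right) = 86 \cdot 6 \left(1 + 6 + 6^{2}\right) = 86 \cdot 6 \left(1 + 6 + 36\right) = 86 \cdot 6 \cdot 43 = 86 \cdot 258 = 22188$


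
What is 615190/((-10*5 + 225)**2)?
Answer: 123038/6125 ≈ 20.088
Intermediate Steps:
615190/((-10*5 + 225)**2) = 615190/((-50 + 225)**2) = 615190/(175**2) = 615190/30625 = 615190*(1/30625) = 123038/6125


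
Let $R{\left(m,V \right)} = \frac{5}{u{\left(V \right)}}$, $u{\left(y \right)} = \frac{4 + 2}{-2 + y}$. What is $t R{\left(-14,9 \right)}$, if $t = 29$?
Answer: $\frac{1015}{6} \approx 169.17$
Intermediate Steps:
$u{\left(y \right)} = \frac{6}{-2 + y}$
$R{\left(m,V \right)} = - \frac{5}{3} + \frac{5 V}{6}$ ($R{\left(m,V \right)} = \frac{5}{6 \frac{1}{-2 + V}} = 5 \left(- \frac{1}{3} + \frac{V}{6}\right) = - \frac{5}{3} + \frac{5 V}{6}$)
$t R{\left(-14,9 \right)} = 29 \left(- \frac{5}{3} + \frac{5}{6} \cdot 9\right) = 29 \left(- \frac{5}{3} + \frac{15}{2}\right) = 29 \cdot \frac{35}{6} = \frac{1015}{6}$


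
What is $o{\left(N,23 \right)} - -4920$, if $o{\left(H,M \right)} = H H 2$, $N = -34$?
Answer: $7232$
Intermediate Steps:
$o{\left(H,M \right)} = 2 H^{2}$ ($o{\left(H,M \right)} = H^{2} \cdot 2 = 2 H^{2}$)
$o{\left(N,23 \right)} - -4920 = 2 \left(-34\right)^{2} - -4920 = 2 \cdot 1156 + 4920 = 2312 + 4920 = 7232$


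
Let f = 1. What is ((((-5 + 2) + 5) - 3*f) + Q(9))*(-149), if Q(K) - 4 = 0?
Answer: -447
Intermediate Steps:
Q(K) = 4 (Q(K) = 4 + 0 = 4)
((((-5 + 2) + 5) - 3*f) + Q(9))*(-149) = ((((-5 + 2) + 5) - 3*1) + 4)*(-149) = (((-3 + 5) - 3) + 4)*(-149) = ((2 - 3) + 4)*(-149) = (-1 + 4)*(-149) = 3*(-149) = -447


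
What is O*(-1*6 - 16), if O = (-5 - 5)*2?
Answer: 440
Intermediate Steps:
O = -20 (O = -10*2 = -20)
O*(-1*6 - 16) = -20*(-1*6 - 16) = -20*(-6 - 16) = -20*(-22) = 440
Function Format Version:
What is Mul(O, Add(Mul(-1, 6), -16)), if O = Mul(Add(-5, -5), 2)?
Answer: 440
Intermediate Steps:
O = -20 (O = Mul(-10, 2) = -20)
Mul(O, Add(Mul(-1, 6), -16)) = Mul(-20, Add(Mul(-1, 6), -16)) = Mul(-20, Add(-6, -16)) = Mul(-20, -22) = 440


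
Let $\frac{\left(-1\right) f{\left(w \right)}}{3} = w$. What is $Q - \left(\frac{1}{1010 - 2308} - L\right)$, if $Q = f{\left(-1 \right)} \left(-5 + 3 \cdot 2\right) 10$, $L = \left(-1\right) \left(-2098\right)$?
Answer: $\frac{2762145}{1298} \approx 2128.0$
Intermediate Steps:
$L = 2098$
$f{\left(w \right)} = - 3 w$
$Q = 30$ ($Q = \left(-3\right) \left(-1\right) \left(-5 + 3 \cdot 2\right) 10 = 3 \left(-5 + 6\right) 10 = 3 \cdot 1 \cdot 10 = 3 \cdot 10 = 30$)
$Q - \left(\frac{1}{1010 - 2308} - L\right) = 30 - \left(\frac{1}{1010 - 2308} - 2098\right) = 30 - \left(\frac{1}{-1298} - 2098\right) = 30 - \left(- \frac{1}{1298} - 2098\right) = 30 - - \frac{2723205}{1298} = 30 + \frac{2723205}{1298} = \frac{2762145}{1298}$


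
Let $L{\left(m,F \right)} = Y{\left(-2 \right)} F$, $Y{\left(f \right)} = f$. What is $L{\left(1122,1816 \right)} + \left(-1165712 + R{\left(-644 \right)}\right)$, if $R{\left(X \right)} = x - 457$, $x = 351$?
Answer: $-1169450$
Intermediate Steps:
$L{\left(m,F \right)} = - 2 F$
$R{\left(X \right)} = -106$ ($R{\left(X \right)} = 351 - 457 = -106$)
$L{\left(1122,1816 \right)} + \left(-1165712 + R{\left(-644 \right)}\right) = \left(-2\right) 1816 - 1165818 = -3632 - 1165818 = -1169450$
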